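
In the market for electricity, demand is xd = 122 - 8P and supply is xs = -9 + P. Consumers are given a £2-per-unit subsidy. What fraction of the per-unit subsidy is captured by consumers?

Consumer share = 1/9

Pre-subsidy: 122 - 8P = -9 + P gives P* = 131/9, x* = 50/9.
With the rebate, buyers effectively pay Pb = Ps − 2, where Ps is the price sellers receive.
Demand in terms of Ps becomes xd = 122 − 8(Ps − 2) = 138 - 8Ps. Setting this equal to supply: 138 - 8Ps = -9 + Ps, so Ps = 49/3.
Buyers pay Pb = 49/3 − 2 = 43/3; x' = -9 + 1·(49/3) = 22/3.
Buyers' price falls by P* − Pb = 131/9 − 43/3 = 2/9; sellers' price rises by Ps − P* = 49/3 − 131/9 = 16/9.
So consumers capture (2/9)/2 = 1/9 of each unit of subsidy.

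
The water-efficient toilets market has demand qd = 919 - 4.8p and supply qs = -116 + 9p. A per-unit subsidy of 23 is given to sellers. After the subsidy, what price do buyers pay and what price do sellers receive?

Buyers pay 60; sellers receive 83

Pre-subsidy: 919 - 4.8p = -116 + 9p gives p* = 75, q* = 559.
With the subsidy, sellers receive ps = pb + 23 for each unit, where pb is the price buyers pay.
Supply in terms of pb becomes qs = -116 + 9(pb + 23) = 91 + 9pb. Setting this equal to demand: 919 - 4.8pb = 91 + 9pb, so pb = 60.
Sellers receive ps = 60 + 23 = 83; q' = 919 − 4.8·60 = 631.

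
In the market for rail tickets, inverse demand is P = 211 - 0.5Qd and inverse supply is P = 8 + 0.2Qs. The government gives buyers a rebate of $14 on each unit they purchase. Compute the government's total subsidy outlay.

Government cost = $4340

Pre-subsidy: 211 - 0.5Q = 8 + 0.2Q gives Q* = 290 and P* = 66.
With the rebate, buyers effectively pay Pb = Ps − 14, where Ps is the price sellers receive.
On the curves, Pb = 211 - 0.5Q and Ps = 8 + 0.2Q; the wedge Ps − Pb = 14 gives 8 + 0.2Q − (211 - 0.5Q) = 14, so Q' = 310.
Then Pb = 211 − 0.5·310 = 56 and Ps = 8 + 0.2·310 = 70.
Government outlay = subsidy × quantity = 14 × 310 = 4340.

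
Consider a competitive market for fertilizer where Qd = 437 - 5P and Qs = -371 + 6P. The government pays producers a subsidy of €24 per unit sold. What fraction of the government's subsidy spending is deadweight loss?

DWL / government spending = 360/1487

Pre-subsidy: 437 - 5P = -371 + 6P gives P* = 808/11, Q* = 767/11.
With the subsidy, sellers receive Ps = Pb + 24 for each unit, where Pb is the price buyers pay.
Supply in terms of Pb becomes Qs = -371 + 6(Pb + 24) = -227 + 6Pb. Setting this equal to demand: 437 - 5Pb = -227 + 6Pb, so Pb = 664/11.
Sellers receive Ps = 664/11 + 24 = 928/11; Q' = 437 − 5·(664/11) = 1487/11.
ΔCS = ½(767/11 + 1487/11)(808/11 − 664/11) = 162288/121; ΔPS = ½(767/11 + 1487/11)(928/11 − 808/11) = 135240/121.
Government spending = 24 × 1487/11 = 35688/11.
DWL = ½ × 24 × (1487/11 − 767/11) = 8640/11; fraction = (8640/11) / (35688/11) = 360/1487.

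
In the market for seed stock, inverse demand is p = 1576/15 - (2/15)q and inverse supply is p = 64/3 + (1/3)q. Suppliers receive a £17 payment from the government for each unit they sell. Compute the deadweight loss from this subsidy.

Pre-subsidy: 1576/15 - (2/15)q = 64/3 + (1/3)q gives q* = 1256/7 and p* = 568/7.
With the subsidy, sellers receive ps = pb + 17 for each unit, where pb is the price buyers pay.
On the curves, pb = 1576/15 - (2/15)q and ps = 64/3 + (1/3)q; the wedge ps − pb = 17 gives 64/3 + (1/3)q − (1576/15 - (2/15)q) = 17, so q' = 1511/7.
Then pb = 1576/15 − (2/15)·(1511/7) = 534/7 and ps = 64/3 + (1/3)·(1511/7) = 653/7.
The subsidy expands output by 1511/7 − 1256/7 = 255/7 past the efficient level; on those units the gap between marginal cost and willingness to pay runs from 0 up to 17.
DWL = ½ × 17 × 255/7 = 4335/14.

Deadweight loss = 4335/14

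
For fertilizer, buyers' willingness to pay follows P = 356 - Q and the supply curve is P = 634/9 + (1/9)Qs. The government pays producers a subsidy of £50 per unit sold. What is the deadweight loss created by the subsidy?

Pre-subsidy: 356 - Q = 634/9 + (1/9)Q gives Q* = 257 and P* = 99.
With the subsidy, sellers receive Ps = Pb + 50 for each unit, where Pb is the price buyers pay.
On the curves, Pb = 356 - Q and Ps = 634/9 + (1/9)Q; the wedge Ps − Pb = 50 gives 634/9 + (1/9)Q − (356 - Q) = 50, so Q' = 302.
Then Pb = 356 − 1·302 = 54 and Ps = 634/9 + (1/9)·302 = 104.
The subsidy expands output by 302 − 257 = 45 past the efficient level; on those units the gap between marginal cost and willingness to pay runs from 0 up to 50.
DWL = ½ × 50 × 45 = 1125.

Deadweight loss = £1125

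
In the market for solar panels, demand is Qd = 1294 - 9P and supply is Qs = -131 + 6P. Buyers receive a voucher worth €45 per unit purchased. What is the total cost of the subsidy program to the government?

Government cost = €27045

Pre-subsidy: 1294 - 9P = -131 + 6P gives P* = 95, Q* = 439.
With the rebate, buyers effectively pay Pb = Ps − 45, where Ps is the price sellers receive.
Demand in terms of Ps becomes Qd = 1294 − 9(Ps − 45) = 1699 - 9Ps. Setting this equal to supply: 1699 - 9Ps = -131 + 6Ps, so Ps = 122.
Buyers pay Pb = 122 − 45 = 77; Q' = -131 + 6·122 = 601.
Government outlay = subsidy × quantity = 45 × 601 = 27045.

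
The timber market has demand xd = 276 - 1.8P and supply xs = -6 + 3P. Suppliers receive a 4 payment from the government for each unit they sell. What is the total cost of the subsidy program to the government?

Pre-subsidy: 276 - 1.8P = -6 + 3P gives P* = 58.75, x* = 170.25.
With the subsidy, sellers receive Ps = Pb + 4 for each unit, where Pb is the price buyers pay.
Supply in terms of Pb becomes xs = -6 + 3(Pb + 4) = 6 + 3Pb. Setting this equal to demand: 276 - 1.8Pb = 6 + 3Pb, so Pb = 56.25.
Sellers receive Ps = 56.25 + 4 = 60.25; x' = 276 − 1.8·56.25 = 174.75.
Government outlay = subsidy × quantity = 4 × 174.75 = 699.

Government cost = 699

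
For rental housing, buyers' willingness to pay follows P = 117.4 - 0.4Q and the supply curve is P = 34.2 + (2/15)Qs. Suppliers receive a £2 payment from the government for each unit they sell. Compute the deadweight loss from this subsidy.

Pre-subsidy: 117.4 - 0.4Q = 34.2 + (2/15)Q gives Q* = 156 and P* = 55.
With the subsidy, sellers receive Ps = Pb + 2 for each unit, where Pb is the price buyers pay.
On the curves, Pb = 117.4 - 0.4Q and Ps = 34.2 + (2/15)Q; the wedge Ps − Pb = 2 gives 34.2 + (2/15)Q − (117.4 - 0.4Q) = 2, so Q' = 159.75.
Then Pb = 117.4 − 0.4·159.75 = 53.5 and Ps = 34.2 + (2/15)·159.75 = 55.5.
The subsidy expands output by 159.75 − 156 = 3.75 past the efficient level; on those units the gap between marginal cost and willingness to pay runs from 0 up to 2.
DWL = ½ × 2 × 3.75 = 3.75.

Deadweight loss = £3.75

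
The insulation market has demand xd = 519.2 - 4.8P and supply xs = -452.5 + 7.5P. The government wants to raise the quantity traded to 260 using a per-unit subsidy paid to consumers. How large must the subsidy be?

Required subsidy s = 41 per unit

At x = 260, invert demand for the buyer price: Pb = (519.2 − 260)/4.8 = 54; invert supply for the seller price: Ps = (260 − (-452.5))/7.5 = 95.
The subsidy must fill the gap: s = Ps − Pb = 95 − 54 = 41.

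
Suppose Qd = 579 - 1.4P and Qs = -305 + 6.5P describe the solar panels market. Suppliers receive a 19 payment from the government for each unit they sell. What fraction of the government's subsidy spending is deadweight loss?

DWL / government spending = 1729/70188

Pre-subsidy: 579 - 1.4P = -305 + 6.5P gives P* = 8840/79, Q* = 33365/79.
With the subsidy, sellers receive Ps = Pb + 19 for each unit, where Pb is the price buyers pay.
Supply in terms of Pb becomes Qs = -305 + 6.5(Pb + 19) = -181.5 + 6.5Pb. Setting this equal to demand: 579 - 1.4Pb = -181.5 + 6.5Pb, so Pb = 7605/79.
Sellers receive Ps = 7605/79 + 19 = 9106/79; Q' = 579 − 1.4·(7605/79) = 35094/79.
ΔCS = ½(33365/79 + 35094/79)(8840/79 − 7605/79) = 84546865/12482; ΔPS = ½(33365/79 + 35094/79)(9106/79 − 8840/79) = 9105047/6241.
Government spending = 19 × 35094/79 = 666786/79.
DWL = ½ × 19 × (35094/79 − 33365/79) = 32851/158; fraction = (32851/158) / (666786/79) = 1729/70188.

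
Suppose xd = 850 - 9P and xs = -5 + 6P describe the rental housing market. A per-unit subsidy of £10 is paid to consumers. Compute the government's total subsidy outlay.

Government cost = £3730

Pre-subsidy: 850 - 9P = -5 + 6P gives P* = 57, x* = 337.
With the rebate, buyers effectively pay Pb = Ps − 10, where Ps is the price sellers receive.
Demand in terms of Ps becomes xd = 850 − 9(Ps − 10) = 940 - 9Ps. Setting this equal to supply: 940 - 9Ps = -5 + 6Ps, so Ps = 63.
Buyers pay Pb = 63 − 10 = 53; x' = -5 + 6·63 = 373.
Government outlay = subsidy × quantity = 10 × 373 = 3730.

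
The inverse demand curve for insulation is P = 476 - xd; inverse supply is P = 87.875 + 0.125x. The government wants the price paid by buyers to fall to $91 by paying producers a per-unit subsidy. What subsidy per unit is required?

Required subsidy s = $45 per unit

At a buyer price of 91, quantity demanded is 476 − 1·91 = 385.
Sellers supply 385 only when they receive Ps = 87.875 + 0.125·385 = 136.
s = Ps − Pb = 136 − 91 = 45.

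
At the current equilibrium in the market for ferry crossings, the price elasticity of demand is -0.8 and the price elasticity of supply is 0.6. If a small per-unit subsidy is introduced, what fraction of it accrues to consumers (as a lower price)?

For a small subsidy around the equilibrium, the benefit split depends on the relative slopes, which at a point are proportional to the elasticities.
Buyer share = εs/(εs + |εd|) = 0.6/(0.6 + 0.8) = 3/7; seller share = |εd|/(εs + |εd|) = 4/7.

Consumer share = 3/7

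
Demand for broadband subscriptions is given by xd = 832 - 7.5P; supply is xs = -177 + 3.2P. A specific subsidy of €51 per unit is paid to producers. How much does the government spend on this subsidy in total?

Government cost = 1305039/107

Pre-subsidy: 832 - 7.5P = -177 + 3.2P gives P* = 10090/107, x* = 13349/107.
With the subsidy, sellers receive Ps = Pb + 51 for each unit, where Pb is the price buyers pay.
Supply in terms of Pb becomes xs = -177 + 3.2(Pb + 51) = -13.8 + 3.2Pb. Setting this equal to demand: 832 - 7.5Pb = -13.8 + 3.2Pb, so Pb = 8458/107.
Sellers receive Ps = 8458/107 + 51 = 13915/107; x' = 832 − 7.5·(8458/107) = 25589/107.
Government outlay = subsidy × quantity = 51 × 25589/107 = 1305039/107.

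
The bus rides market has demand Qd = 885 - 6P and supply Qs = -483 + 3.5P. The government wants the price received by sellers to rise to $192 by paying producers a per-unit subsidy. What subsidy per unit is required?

At a seller price of 192, quantity supplied is -483 + 3.5·192 = 189.
Buyers absorb 189 only when they pay Pb with 885 − 6·Pb = 189, i.e. Pb = 116.
s = Ps − Pb = 192 − 116 = 76.

Required subsidy s = $76 per unit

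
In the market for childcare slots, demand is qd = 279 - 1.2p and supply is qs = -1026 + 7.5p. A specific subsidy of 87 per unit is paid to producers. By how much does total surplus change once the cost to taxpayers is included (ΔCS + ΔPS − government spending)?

Net change in total surplus = -3915

Pre-subsidy: 279 - 1.2p = -1026 + 7.5p gives p* = 150, q* = 99.
With the subsidy, sellers receive ps = pb + 87 for each unit, where pb is the price buyers pay.
Supply in terms of pb becomes qs = -1026 + 7.5(pb + 87) = -373.5 + 7.5pb. Setting this equal to demand: 279 - 1.2pb = -373.5 + 7.5pb, so pb = 75.
Sellers receive ps = 75 + 87 = 162; q' = 279 − 1.2·75 = 189.
ΔCS = ½(99 + 189)(150 − 75) = 10800; ΔPS = ½(99 + 189)(162 − 150) = 1728.
Government spending = 87 × 189 = 16443.
Net change = 10800 + 1728 − 16443 = -3915. The loss equals the DWL triangle ½·87·90.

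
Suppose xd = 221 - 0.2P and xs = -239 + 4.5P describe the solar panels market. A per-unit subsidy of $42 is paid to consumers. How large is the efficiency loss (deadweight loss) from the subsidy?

Pre-subsidy: 221 - 0.2P = -239 + 4.5P gives P* = 4600/47, x* = 9467/47.
With the rebate, buyers effectively pay Pb = Ps − 42, where Ps is the price sellers receive.
Demand in terms of Ps becomes xd = 221 − 0.2(Ps − 42) = 229.4 - 0.2Ps. Setting this equal to supply: 229.4 - 0.2Ps = -239 + 4.5Ps, so Ps = 4684/47.
Buyers pay Pb = 4684/47 − 42 = 2710/47; x' = -239 + 4.5·(4684/47) = 9845/47.
The subsidy expands output by 9845/47 − 9467/47 = 378/47 past the efficient level; on those units the gap between marginal cost and willingness to pay runs from 0 up to 42.
DWL = ½ × 42 × 378/47 = 7938/47.

Deadweight loss = 7938/47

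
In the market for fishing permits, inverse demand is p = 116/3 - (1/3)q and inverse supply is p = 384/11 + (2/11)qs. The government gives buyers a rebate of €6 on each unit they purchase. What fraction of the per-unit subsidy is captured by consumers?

Pre-subsidy: 116/3 - (1/3)q = 384/11 + (2/11)q gives q* = 124/17 and p* = 616/17.
With the rebate, buyers effectively pay pb = ps − 6, where ps is the price sellers receive.
On the curves, pb = 116/3 - (1/3)q and ps = 384/11 + (2/11)q; the wedge ps − pb = 6 gives 384/11 + (2/11)q − (116/3 - (1/3)q) = 6, so q' = 322/17.
Then pb = 116/3 − (1/3)·(322/17) = 550/17 and ps = 384/11 + (2/11)·(322/17) = 652/17.
Buyers' price falls by p* − pb = 616/17 − 550/17 = 66/17; sellers' price rises by ps − p* = 652/17 − 616/17 = 36/17.
So consumers capture (66/17)/6 = 11/17 of each unit of subsidy.

Consumer share = 11/17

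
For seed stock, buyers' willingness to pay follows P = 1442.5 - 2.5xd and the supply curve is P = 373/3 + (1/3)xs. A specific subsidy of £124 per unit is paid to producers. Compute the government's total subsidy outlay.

Pre-subsidy: 1442.5 - 2.5x = 373/3 + (1/3)x gives x* = 7909/17 and P* = 4750/17.
With the subsidy, sellers receive Ps = Pb + 124 for each unit, where Pb is the price buyers pay.
On the curves, Pb = 1442.5 - 2.5x and Ps = 373/3 + (1/3)x; the wedge Ps − Pb = 124 gives 373/3 + (1/3)x − (1442.5 - 2.5x) = 124, so x' = 509.
Then Pb = 1442.5 − 2.5·509 = 170 and Ps = 373/3 + (1/3)·509 = 294.
Government outlay = subsidy × quantity = 124 × 509 = 63116.

Government cost = £63116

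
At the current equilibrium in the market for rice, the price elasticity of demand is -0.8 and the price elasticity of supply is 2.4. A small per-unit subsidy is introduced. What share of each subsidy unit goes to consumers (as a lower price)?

Consumer share = 0.75

For a small subsidy around the equilibrium, the benefit split depends on the relative slopes, which at a point are proportional to the elasticities.
Buyer share = εs/(εs + |εd|) = 2.4/(2.4 + 0.8) = 0.75; seller share = |εd|/(εs + |εd|) = 0.25.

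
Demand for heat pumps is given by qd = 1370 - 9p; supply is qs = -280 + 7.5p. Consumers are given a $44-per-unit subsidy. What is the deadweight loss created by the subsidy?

Deadweight loss = $3960

Pre-subsidy: 1370 - 9p = -280 + 7.5p gives p* = 100, q* = 470.
With the rebate, buyers effectively pay pb = ps − 44, where ps is the price sellers receive.
Demand in terms of ps becomes qd = 1370 − 9(ps − 44) = 1766 - 9ps. Setting this equal to supply: 1766 - 9ps = -280 + 7.5ps, so ps = 124.
Buyers pay pb = 124 − 44 = 80; q' = -280 + 7.5·124 = 650.
The subsidy expands output by 650 − 470 = 180 past the efficient level; on those units the gap between marginal cost and willingness to pay runs from 0 up to 44.
DWL = ½ × 44 × 180 = 3960.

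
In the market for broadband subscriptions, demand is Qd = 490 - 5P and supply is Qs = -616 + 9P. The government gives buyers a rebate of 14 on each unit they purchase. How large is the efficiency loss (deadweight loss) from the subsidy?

Deadweight loss = 315

Pre-subsidy: 490 - 5P = -616 + 9P gives P* = 79, Q* = 95.
With the rebate, buyers effectively pay Pb = Ps − 14, where Ps is the price sellers receive.
Demand in terms of Ps becomes Qd = 490 − 5(Ps − 14) = 560 - 5Ps. Setting this equal to supply: 560 - 5Ps = -616 + 9Ps, so Ps = 84.
Buyers pay Pb = 84 − 14 = 70; Q' = -616 + 9·84 = 140.
The subsidy expands output by 140 − 95 = 45 past the efficient level; on those units the gap between marginal cost and willingness to pay runs from 0 up to 14.
DWL = ½ × 14 × 45 = 315.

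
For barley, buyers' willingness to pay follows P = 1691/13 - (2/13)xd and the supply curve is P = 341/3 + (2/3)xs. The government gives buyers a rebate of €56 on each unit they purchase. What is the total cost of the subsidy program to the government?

Government cost = €4942

Pre-subsidy: 1691/13 - (2/13)x = 341/3 + (2/3)x gives x* = 20 and P* = 127.
With the rebate, buyers effectively pay Pb = Ps − 56, where Ps is the price sellers receive.
On the curves, Pb = 1691/13 - (2/13)x and Ps = 341/3 + (2/3)x; the wedge Ps − Pb = 56 gives 341/3 + (2/3)x − (1691/13 - (2/13)x) = 56, so x' = 88.25.
Then Pb = 1691/13 − (2/13)·88.25 = 116.5 and Ps = 341/3 + (2/3)·88.25 = 172.5.
Government outlay = subsidy × quantity = 56 × 88.25 = 4942.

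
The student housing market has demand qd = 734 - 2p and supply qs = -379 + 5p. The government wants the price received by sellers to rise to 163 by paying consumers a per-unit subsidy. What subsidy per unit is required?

At a seller price of 163, quantity supplied is -379 + 5·163 = 436.
Buyers absorb 436 only when they pay pb with 734 − 2·pb = 436, i.e. pb = 149.
s = ps − pb = 163 − 149 = 14.

Required subsidy s = 14 per unit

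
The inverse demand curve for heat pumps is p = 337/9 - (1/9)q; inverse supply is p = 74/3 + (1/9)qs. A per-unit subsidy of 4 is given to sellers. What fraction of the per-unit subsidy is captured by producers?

Pre-subsidy: 337/9 - (1/9)q = 74/3 + (1/9)q gives q* = 57.5 and p* = 559/18.
With the subsidy, sellers receive ps = pb + 4 for each unit, where pb is the price buyers pay.
On the curves, pb = 337/9 - (1/9)q and ps = 74/3 + (1/9)q; the wedge ps − pb = 4 gives 74/3 + (1/9)q − (337/9 - (1/9)q) = 4, so q' = 75.5.
Then pb = 337/9 − (1/9)·75.5 = 523/18 and ps = 74/3 + (1/9)·75.5 = 595/18.
Buyers' price falls by p* − pb = 559/18 − 523/18 = 2; sellers' price rises by ps − p* = 595/18 − 559/18 = 2.
So producers capture 2/4 = 0.5 of each unit of subsidy.

Producer share = 0.5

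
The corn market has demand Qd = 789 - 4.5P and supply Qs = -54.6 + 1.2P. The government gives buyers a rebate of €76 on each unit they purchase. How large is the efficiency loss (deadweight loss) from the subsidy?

Deadweight loss = €2736

Pre-subsidy: 789 - 4.5P = -54.6 + 1.2P gives P* = 148, Q* = 123.
With the rebate, buyers effectively pay Pb = Ps − 76, where Ps is the price sellers receive.
Demand in terms of Ps becomes Qd = 789 − 4.5(Ps − 76) = 1131 - 4.5Ps. Setting this equal to supply: 1131 - 4.5Ps = -54.6 + 1.2Ps, so Ps = 208.
Buyers pay Pb = 208 − 76 = 132; Q' = -54.6 + 1.2·208 = 195.
The subsidy expands output by 195 − 123 = 72 past the efficient level; on those units the gap between marginal cost and willingness to pay runs from 0 up to 76.
DWL = ½ × 76 × 72 = 2736.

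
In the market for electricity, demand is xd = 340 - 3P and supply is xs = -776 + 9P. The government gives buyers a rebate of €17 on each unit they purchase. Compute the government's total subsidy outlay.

Government cost = €1687.25

Pre-subsidy: 340 - 3P = -776 + 9P gives P* = 93, x* = 61.
With the rebate, buyers effectively pay Pb = Ps − 17, where Ps is the price sellers receive.
Demand in terms of Ps becomes xd = 340 − 3(Ps − 17) = 391 - 3Ps. Setting this equal to supply: 391 - 3Ps = -776 + 9Ps, so Ps = 97.25.
Buyers pay Pb = 97.25 − 17 = 80.25; x' = -776 + 9·97.25 = 99.25.
Government outlay = subsidy × quantity = 17 × 99.25 = 1687.25.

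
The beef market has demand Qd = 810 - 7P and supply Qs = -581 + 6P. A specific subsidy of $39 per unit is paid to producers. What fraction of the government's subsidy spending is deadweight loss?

Pre-subsidy: 810 - 7P = -581 + 6P gives P* = 107, Q* = 61.
With the subsidy, sellers receive Ps = Pb + 39 for each unit, where Pb is the price buyers pay.
Supply in terms of Pb becomes Qs = -581 + 6(Pb + 39) = -347 + 6Pb. Setting this equal to demand: 810 - 7Pb = -347 + 6Pb, so Pb = 89.
Sellers receive Ps = 89 + 39 = 128; Q' = 810 − 7·89 = 187.
ΔCS = ½(61 + 187)(107 − 89) = 2232; ΔPS = ½(61 + 187)(128 − 107) = 2604.
Government spending = 39 × 187 = 7293.
DWL = ½ × 39 × (187 − 61) = 2457; fraction = 2457 / 7293 = 63/187.

DWL / government spending = 63/187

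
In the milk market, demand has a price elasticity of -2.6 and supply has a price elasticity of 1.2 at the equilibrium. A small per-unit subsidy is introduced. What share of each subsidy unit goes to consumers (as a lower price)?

Consumer share = 6/19

For a small subsidy around the equilibrium, the benefit split depends on the relative slopes, which at a point are proportional to the elasticities.
Buyer share = εs/(εs + |εd|) = 1.2/(1.2 + 2.6) = 6/19; seller share = |εd|/(εs + |εd|) = 13/19.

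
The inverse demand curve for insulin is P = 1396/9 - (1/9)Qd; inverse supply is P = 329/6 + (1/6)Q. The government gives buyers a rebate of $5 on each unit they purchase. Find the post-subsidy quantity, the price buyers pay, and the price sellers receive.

Pre-subsidy: 1396/9 - (1/9)Q = 329/6 + (1/6)Q gives Q* = 361 and P* = 115.
With the rebate, buyers effectively pay Pb = Ps − 5, where Ps is the price sellers receive.
On the curves, Pb = 1396/9 - (1/9)Q and Ps = 329/6 + (1/6)Q; the wedge Ps − Pb = 5 gives 329/6 + (1/6)Q − (1396/9 - (1/9)Q) = 5, so Q' = 379.
Then Pb = 1396/9 − (1/9)·379 = 113 and Ps = 329/6 + (1/6)·379 = 118.

Q' = 379; buyers pay $113; sellers receive $118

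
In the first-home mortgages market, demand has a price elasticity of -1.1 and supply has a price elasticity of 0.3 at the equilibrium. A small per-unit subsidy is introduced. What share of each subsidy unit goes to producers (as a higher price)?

Producer share = 11/14

For a small subsidy around the equilibrium, the benefit split depends on the relative slopes, which at a point are proportional to the elasticities.
Buyer share = εs/(εs + |εd|) = 0.3/(0.3 + 1.1) = 3/14; seller share = |εd|/(εs + |εd|) = 11/14.
So producers capture 11/14 of the subsidy.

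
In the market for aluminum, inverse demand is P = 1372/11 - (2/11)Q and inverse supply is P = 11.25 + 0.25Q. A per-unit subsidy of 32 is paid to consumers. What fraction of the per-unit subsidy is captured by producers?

Producer share = 11/19

Pre-subsidy: 1372/11 - (2/11)Q = 11.25 + 0.25Q gives Q* = 4993/19 and P* = 1462/19.
With the rebate, buyers effectively pay Pb = Ps − 32, where Ps is the price sellers receive.
On the curves, Pb = 1372/11 - (2/11)Q and Ps = 11.25 + 0.25Q; the wedge Ps − Pb = 32 gives 11.25 + 0.25Q − (1372/11 - (2/11)Q) = 32, so Q' = 6401/19.
Then Pb = 1372/11 − (2/11)·(6401/19) = 1206/19 and Ps = 11.25 + 0.25·(6401/19) = 1814/19.
Buyers' price falls by P* − Pb = 1462/19 − 1206/19 = 256/19; sellers' price rises by Ps − P* = 1814/19 − 1462/19 = 352/19.
So producers capture (352/19)/32 = 11/19 of each unit of subsidy.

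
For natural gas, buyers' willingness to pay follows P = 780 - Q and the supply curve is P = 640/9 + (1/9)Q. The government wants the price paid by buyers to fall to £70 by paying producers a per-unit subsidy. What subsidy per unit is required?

Required subsidy s = £80 per unit

At a buyer price of 70, quantity demanded is 780 − 1·70 = 710.
Sellers supply 710 only when they receive Ps = 640/9 + (1/9)·710 = 150.
s = Ps − Pb = 150 − 70 = 80.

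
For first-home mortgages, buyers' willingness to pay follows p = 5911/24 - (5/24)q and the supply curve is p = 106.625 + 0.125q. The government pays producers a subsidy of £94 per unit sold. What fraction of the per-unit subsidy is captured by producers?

Producer share = 0.375

Pre-subsidy: 5911/24 - (5/24)q = 106.625 + 0.125q gives q* = 419 and p* = 159.
With the subsidy, sellers receive ps = pb + 94 for each unit, where pb is the price buyers pay.
On the curves, pb = 5911/24 - (5/24)q and ps = 106.625 + 0.125q; the wedge ps − pb = 94 gives 106.625 + 0.125q − (5911/24 - (5/24)q) = 94, so q' = 701.
Then pb = 5911/24 − (5/24)·701 = 100.25 and ps = 106.625 + 0.125·701 = 194.25.
Buyers' price falls by p* − pb = 159 − 100.25 = 58.75; sellers' price rises by ps − p* = 194.25 − 159 = 35.25.
So producers capture 35.25/94 = 0.375 of each unit of subsidy.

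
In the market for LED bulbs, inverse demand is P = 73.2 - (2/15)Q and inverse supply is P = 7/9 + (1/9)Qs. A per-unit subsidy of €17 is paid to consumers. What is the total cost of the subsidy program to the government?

Pre-subsidy: 73.2 - (2/15)Q = 7/9 + (1/9)Q gives Q* = 3259/11 and P* = 1112/33.
With the rebate, buyers effectively pay Pb = Ps − 17, where Ps is the price sellers receive.
On the curves, Pb = 73.2 - (2/15)Q and Ps = 7/9 + (1/9)Q; the wedge Ps − Pb = 17 gives 7/9 + (1/9)Q − (73.2 - (2/15)Q) = 17, so Q' = 4024/11.
Then Pb = 73.2 − (2/15)·(4024/11) = 806/33 and Ps = 7/9 + (1/9)·(4024/11) = 1367/33.
Government outlay = subsidy × quantity = 17 × 4024/11 = 68408/11.

Government cost = 68408/11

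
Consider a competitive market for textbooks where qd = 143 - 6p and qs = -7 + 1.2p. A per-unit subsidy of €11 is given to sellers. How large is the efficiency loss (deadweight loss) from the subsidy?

Pre-subsidy: 143 - 6p = -7 + 1.2p gives p* = 125/6, q* = 18.
With the subsidy, sellers receive ps = pb + 11 for each unit, where pb is the price buyers pay.
Supply in terms of pb becomes qs = -7 + 1.2(pb + 11) = 6.2 + 1.2pb. Setting this equal to demand: 143 - 6pb = 6.2 + 1.2pb, so pb = 19.
Sellers receive ps = 19 + 11 = 30; q' = 143 − 6·19 = 29.
The subsidy expands output by 29 − 18 = 11 past the efficient level; on those units the gap between marginal cost and willingness to pay runs from 0 up to 11.
DWL = ½ × 11 × 11 = 60.5.

Deadweight loss = €60.5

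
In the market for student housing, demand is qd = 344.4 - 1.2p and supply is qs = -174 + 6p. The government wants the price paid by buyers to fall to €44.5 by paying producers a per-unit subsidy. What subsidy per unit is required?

Required subsidy s = €33 per unit

At a buyer price of 44.5, quantity demanded is 344.4 − 1.2·44.5 = 291.
Sellers supply 291 only when they receive ps with -174 + 6·ps = 291, i.e. ps = 77.5.
s = ps − pb = 77.5 − 44.5 = 33.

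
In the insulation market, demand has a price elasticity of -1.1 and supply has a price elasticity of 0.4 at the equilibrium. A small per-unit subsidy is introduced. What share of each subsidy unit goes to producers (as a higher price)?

Producer share = 11/15

For a small subsidy around the equilibrium, the benefit split depends on the relative slopes, which at a point are proportional to the elasticities.
Buyer share = εs/(εs + |εd|) = 0.4/(0.4 + 1.1) = 4/15; seller share = |εd|/(εs + |εd|) = 11/15.
So producers capture 11/15 of the subsidy.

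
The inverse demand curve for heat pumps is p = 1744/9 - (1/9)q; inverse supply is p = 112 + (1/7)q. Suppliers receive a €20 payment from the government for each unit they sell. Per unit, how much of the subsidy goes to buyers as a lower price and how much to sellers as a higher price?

Buyers gain €8.75 per unit; sellers gain €11.25 per unit

Pre-subsidy: 1744/9 - (1/9)q = 112 + (1/7)q gives q* = 322 and p* = 158.
With the subsidy, sellers receive ps = pb + 20 for each unit, where pb is the price buyers pay.
On the curves, pb = 1744/9 - (1/9)q and ps = 112 + (1/7)q; the wedge ps − pb = 20 gives 112 + (1/7)q − (1744/9 - (1/9)q) = 20, so q' = 400.75.
Then pb = 1744/9 − (1/9)·400.75 = 149.25 and ps = 112 + (1/7)·400.75 = 169.25.
Buyers' price falls by p* − pb = 158 − 149.25 = 8.75; sellers' price rises by ps − p* = 169.25 − 158 = 11.25.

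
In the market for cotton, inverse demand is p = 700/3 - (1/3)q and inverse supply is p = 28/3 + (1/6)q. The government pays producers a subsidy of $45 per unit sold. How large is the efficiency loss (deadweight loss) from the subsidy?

Deadweight loss = $2025

Pre-subsidy: 700/3 - (1/3)q = 28/3 + (1/6)q gives q* = 448 and p* = 84.
With the subsidy, sellers receive ps = pb + 45 for each unit, where pb is the price buyers pay.
On the curves, pb = 700/3 - (1/3)q and ps = 28/3 + (1/6)q; the wedge ps − pb = 45 gives 28/3 + (1/6)q − (700/3 - (1/3)q) = 45, so q' = 538.
Then pb = 700/3 − (1/3)·538 = 54 and ps = 28/3 + (1/6)·538 = 99.
The subsidy expands output by 538 − 448 = 90 past the efficient level; on those units the gap between marginal cost and willingness to pay runs from 0 up to 45.
DWL = ½ × 45 × 90 = 2025.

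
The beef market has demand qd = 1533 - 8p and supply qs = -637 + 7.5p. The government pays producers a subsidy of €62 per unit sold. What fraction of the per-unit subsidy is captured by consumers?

Consumer share = 15/31

Pre-subsidy: 1533 - 8p = -637 + 7.5p gives p* = 140, q* = 413.
With the subsidy, sellers receive ps = pb + 62 for each unit, where pb is the price buyers pay.
Supply in terms of pb becomes qs = -637 + 7.5(pb + 62) = -172 + 7.5pb. Setting this equal to demand: 1533 - 8pb = -172 + 7.5pb, so pb = 110.
Sellers receive ps = 110 + 62 = 172; q' = 1533 − 8·110 = 653.
Buyers' price falls by p* − pb = 140 − 110 = 30; sellers' price rises by ps − p* = 172 − 140 = 32.
So consumers capture 30/62 = 15/31 of each unit of subsidy.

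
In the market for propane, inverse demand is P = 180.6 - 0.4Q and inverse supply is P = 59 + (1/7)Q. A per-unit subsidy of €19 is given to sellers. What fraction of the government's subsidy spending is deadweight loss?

DWL / government spending = 5/74

Pre-subsidy: 180.6 - 0.4Q = 59 + (1/7)Q gives Q* = 224 and P* = 91.
With the subsidy, sellers receive Ps = Pb + 19 for each unit, where Pb is the price buyers pay.
On the curves, Pb = 180.6 - 0.4Q and Ps = 59 + (1/7)Q; the wedge Ps − Pb = 19 gives 59 + (1/7)Q − (180.6 - 0.4Q) = 19, so Q' = 259.
Then Pb = 180.6 − 0.4·259 = 77 and Ps = 59 + (1/7)·259 = 96.
ΔCS = ½(224 + 259)(91 − 77) = 3381; ΔPS = ½(224 + 259)(96 − 91) = 1207.5.
Government spending = 19 × 259 = 4921.
DWL = ½ × 19 × (259 − 224) = 332.5; fraction = 332.5 / 4921 = 5/74.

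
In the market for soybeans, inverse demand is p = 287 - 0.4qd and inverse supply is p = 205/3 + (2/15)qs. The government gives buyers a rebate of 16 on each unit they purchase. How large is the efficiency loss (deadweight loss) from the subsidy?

Pre-subsidy: 287 - 0.4q = 205/3 + (2/15)q gives q* = 410 and p* = 123.
With the rebate, buyers effectively pay pb = ps − 16, where ps is the price sellers receive.
On the curves, pb = 287 - 0.4q and ps = 205/3 + (2/15)q; the wedge ps − pb = 16 gives 205/3 + (2/15)q − (287 - 0.4q) = 16, so q' = 440.
Then pb = 287 − 0.4·440 = 111 and ps = 205/3 + (2/15)·440 = 127.
The subsidy expands output by 440 − 410 = 30 past the efficient level; on those units the gap between marginal cost and willingness to pay runs from 0 up to 16.
DWL = ½ × 16 × 30 = 240.

Deadweight loss = 240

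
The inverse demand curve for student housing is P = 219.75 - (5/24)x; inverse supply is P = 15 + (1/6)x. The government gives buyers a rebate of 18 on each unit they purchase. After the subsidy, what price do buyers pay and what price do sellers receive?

Pre-subsidy: 219.75 - (5/24)x = 15 + (1/6)x gives x* = 546 and P* = 106.
With the rebate, buyers effectively pay Pb = Ps − 18, where Ps is the price sellers receive.
On the curves, Pb = 219.75 - (5/24)x and Ps = 15 + (1/6)x; the wedge Ps − Pb = 18 gives 15 + (1/6)x − (219.75 - (5/24)x) = 18, so x' = 594.
Then Pb = 219.75 − (5/24)·594 = 96 and Ps = 15 + (1/6)·594 = 114.

Buyers pay 96; sellers receive 114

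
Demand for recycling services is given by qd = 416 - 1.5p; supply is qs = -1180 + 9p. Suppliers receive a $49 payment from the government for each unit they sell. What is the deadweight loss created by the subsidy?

Deadweight loss = $1543.5

Pre-subsidy: 416 - 1.5p = -1180 + 9p gives p* = 152, q* = 188.
With the subsidy, sellers receive ps = pb + 49 for each unit, where pb is the price buyers pay.
Supply in terms of pb becomes qs = -1180 + 9(pb + 49) = -739 + 9pb. Setting this equal to demand: 416 - 1.5pb = -739 + 9pb, so pb = 110.
Sellers receive ps = 110 + 49 = 159; q' = 416 − 1.5·110 = 251.
The subsidy expands output by 251 − 188 = 63 past the efficient level; on those units the gap between marginal cost and willingness to pay runs from 0 up to 49.
DWL = ½ × 49 × 63 = 1543.5.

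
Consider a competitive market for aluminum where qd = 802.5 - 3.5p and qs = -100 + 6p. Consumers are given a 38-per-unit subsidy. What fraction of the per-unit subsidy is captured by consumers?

Consumer share = 12/19

Pre-subsidy: 802.5 - 3.5p = -100 + 6p gives p* = 95, q* = 470.
With the rebate, buyers effectively pay pb = ps − 38, where ps is the price sellers receive.
Demand in terms of ps becomes qd = 802.5 − 3.5(ps − 38) = 935.5 - 3.5ps. Setting this equal to supply: 935.5 - 3.5ps = -100 + 6ps, so ps = 109.
Buyers pay pb = 109 − 38 = 71; q' = -100 + 6·109 = 554.
Buyers' price falls by p* − pb = 95 − 71 = 24; sellers' price rises by ps − p* = 109 − 95 = 14.
So consumers capture 24/38 = 12/19 of each unit of subsidy.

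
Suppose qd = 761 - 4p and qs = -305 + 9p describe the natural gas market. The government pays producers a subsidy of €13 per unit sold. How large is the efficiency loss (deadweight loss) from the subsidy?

Pre-subsidy: 761 - 4p = -305 + 9p gives p* = 82, q* = 433.
With the subsidy, sellers receive ps = pb + 13 for each unit, where pb is the price buyers pay.
Supply in terms of pb becomes qs = -305 + 9(pb + 13) = -188 + 9pb. Setting this equal to demand: 761 - 4pb = -188 + 9pb, so pb = 73.
Sellers receive ps = 73 + 13 = 86; q' = 761 − 4·73 = 469.
The subsidy expands output by 469 − 433 = 36 past the efficient level; on those units the gap between marginal cost and willingness to pay runs from 0 up to 13.
DWL = ½ × 13 × 36 = 234.

Deadweight loss = €234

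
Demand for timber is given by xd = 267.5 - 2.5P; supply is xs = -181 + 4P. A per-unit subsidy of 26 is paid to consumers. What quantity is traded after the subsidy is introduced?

Pre-subsidy: 267.5 - 2.5P = -181 + 4P gives P* = 69, x* = 95.
With the rebate, buyers effectively pay Pb = Ps − 26, where Ps is the price sellers receive.
Demand in terms of Ps becomes xd = 267.5 − 2.5(Ps − 26) = 332.5 - 2.5Ps. Setting this equal to supply: 332.5 - 2.5Ps = -181 + 4Ps, so Ps = 79.
Buyers pay Pb = 79 − 26 = 53; x' = -181 + 4·79 = 135.

x' = 135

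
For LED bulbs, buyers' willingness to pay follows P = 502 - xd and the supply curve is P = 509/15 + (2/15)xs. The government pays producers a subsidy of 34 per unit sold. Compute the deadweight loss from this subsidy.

Pre-subsidy: 502 - x = 509/15 + (2/15)x gives x* = 413 and P* = 89.
With the subsidy, sellers receive Ps = Pb + 34 for each unit, where Pb is the price buyers pay.
On the curves, Pb = 502 - x and Ps = 509/15 + (2/15)x; the wedge Ps − Pb = 34 gives 509/15 + (2/15)x − (502 - x) = 34, so x' = 443.
Then Pb = 502 − 1·443 = 59 and Ps = 509/15 + (2/15)·443 = 93.
The subsidy expands output by 443 − 413 = 30 past the efficient level; on those units the gap between marginal cost and willingness to pay runs from 0 up to 34.
DWL = ½ × 34 × 30 = 510.

Deadweight loss = 510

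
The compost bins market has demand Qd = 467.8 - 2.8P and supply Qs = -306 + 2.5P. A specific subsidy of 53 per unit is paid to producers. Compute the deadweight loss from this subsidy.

Deadweight loss = 1855

Pre-subsidy: 467.8 - 2.8P = -306 + 2.5P gives P* = 146, Q* = 59.
With the subsidy, sellers receive Ps = Pb + 53 for each unit, where Pb is the price buyers pay.
Supply in terms of Pb becomes Qs = -306 + 2.5(Pb + 53) = -173.5 + 2.5Pb. Setting this equal to demand: 467.8 - 2.8Pb = -173.5 + 2.5Pb, so Pb = 121.
Sellers receive Ps = 121 + 53 = 174; Q' = 467.8 − 2.8·121 = 129.
The subsidy expands output by 129 − 59 = 70 past the efficient level; on those units the gap between marginal cost and willingness to pay runs from 0 up to 53.
DWL = ½ × 53 × 70 = 1855.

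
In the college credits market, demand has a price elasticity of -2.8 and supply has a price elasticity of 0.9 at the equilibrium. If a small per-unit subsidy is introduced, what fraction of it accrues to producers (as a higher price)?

Producer share = 28/37

For a small subsidy around the equilibrium, the benefit split depends on the relative slopes, which at a point are proportional to the elasticities.
Buyer share = εs/(εs + |εd|) = 0.9/(0.9 + 2.8) = 9/37; seller share = |εd|/(εs + |εd|) = 28/37.
So producers capture 28/37 of the subsidy.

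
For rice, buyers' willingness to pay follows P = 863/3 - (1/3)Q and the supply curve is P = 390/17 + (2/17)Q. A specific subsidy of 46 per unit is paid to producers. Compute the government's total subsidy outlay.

Pre-subsidy: 863/3 - (1/3)Q = 390/17 + (2/17)Q gives Q* = 587 and P* = 92.
With the subsidy, sellers receive Ps = Pb + 46 for each unit, where Pb is the price buyers pay.
On the curves, Pb = 863/3 - (1/3)Q and Ps = 390/17 + (2/17)Q; the wedge Ps − Pb = 46 gives 390/17 + (2/17)Q − (863/3 - (1/3)Q) = 46, so Q' = 689.
Then Pb = 863/3 − (1/3)·689 = 58 and Ps = 390/17 + (2/17)·689 = 104.
Government outlay = subsidy × quantity = 46 × 689 = 31694.

Government cost = 31694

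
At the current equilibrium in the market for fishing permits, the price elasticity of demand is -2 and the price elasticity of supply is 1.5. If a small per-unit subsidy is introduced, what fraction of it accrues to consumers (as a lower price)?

For a small subsidy around the equilibrium, the benefit split depends on the relative slopes, which at a point are proportional to the elasticities.
Buyer share = εs/(εs + |εd|) = 1.5/(1.5 + 2) = 3/7; seller share = |εd|/(εs + |εd|) = 4/7.

Consumer share = 3/7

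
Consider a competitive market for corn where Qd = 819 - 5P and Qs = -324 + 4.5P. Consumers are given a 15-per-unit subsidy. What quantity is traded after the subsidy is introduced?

Q' = 4806/19

Pre-subsidy: 819 - 5P = -324 + 4.5P gives P* = 2286/19, Q* = 4131/19.
With the rebate, buyers effectively pay Pb = Ps − 15, where Ps is the price sellers receive.
Demand in terms of Ps becomes Qd = 819 − 5(Ps − 15) = 894 - 5Ps. Setting this equal to supply: 894 - 5Ps = -324 + 4.5Ps, so Ps = 2436/19.
Buyers pay Pb = 2436/19 − 15 = 2151/19; Q' = -324 + 4.5·(2436/19) = 4806/19.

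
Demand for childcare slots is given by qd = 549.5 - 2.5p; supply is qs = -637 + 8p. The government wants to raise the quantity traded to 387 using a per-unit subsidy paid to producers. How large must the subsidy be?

At q = 387, invert demand for the buyer price: pb = (549.5 − 387)/2.5 = 65; invert supply for the seller price: ps = (387 − (-637))/8 = 128.
The subsidy must fill the gap: s = ps − pb = 128 − 65 = 63.

Required subsidy s = 63 per unit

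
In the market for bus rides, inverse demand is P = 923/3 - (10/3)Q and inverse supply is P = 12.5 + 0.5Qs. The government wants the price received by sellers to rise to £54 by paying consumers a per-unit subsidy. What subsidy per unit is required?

Required subsidy s = £23 per unit

At a seller price of 54, quantity supplied is -25 + 2·54 = 83.
Buyers absorb 83 only when they pay Pb = 923/3 − (10/3)·83 = 31.
s = Ps − Pb = 54 − 31 = 23.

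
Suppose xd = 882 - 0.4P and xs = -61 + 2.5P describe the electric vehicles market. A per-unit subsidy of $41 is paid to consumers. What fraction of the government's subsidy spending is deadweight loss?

DWL / government spending = 205/22216

Pre-subsidy: 882 - 0.4P = -61 + 2.5P gives P* = 9430/29, x* = 21806/29.
With the rebate, buyers effectively pay Pb = Ps − 41, where Ps is the price sellers receive.
Demand in terms of Ps becomes xd = 882 − 0.4(Ps − 41) = 898.4 - 0.4Ps. Setting this equal to supply: 898.4 - 0.4Ps = -61 + 2.5Ps, so Ps = 9594/29.
Buyers pay Pb = 9594/29 − 41 = 8405/29; x' = -61 + 2.5·(9594/29) = 22216/29.
ΔCS = ½(21806/29 + 22216/29)(9430/29 − 8405/29) = 777975/29; ΔPS = ½(21806/29 + 22216/29)(9594/29 − 9430/29) = 124476/29.
Government spending = 41 × 22216/29 = 910856/29.
DWL = ½ × 41 × (22216/29 − 21806/29) = 8405/29; fraction = (8405/29) / (910856/29) = 205/22216.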